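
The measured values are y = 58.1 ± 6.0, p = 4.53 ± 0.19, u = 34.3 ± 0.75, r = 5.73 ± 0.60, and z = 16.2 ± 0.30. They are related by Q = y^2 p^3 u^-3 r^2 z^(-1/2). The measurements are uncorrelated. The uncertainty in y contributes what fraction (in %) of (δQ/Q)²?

(δQ/Q)² = (2·δy/y)² + (3·δp/p)² + (-3·δu/u)² + (2·δr/r)² + (−½·δz/z)²
  y term: (2×0.103)² = 0.0427
  p term: (3×0.0419)² = 0.0158
  u term: (-3×0.0219)² = 0.00430
  r term: (2×0.105)² = 0.0439
  z term: (-0.5×0.0185)² = 8.57e-05
Total = 0.107. Share from y = 0.0427/0.107 = 0.400.

40.0%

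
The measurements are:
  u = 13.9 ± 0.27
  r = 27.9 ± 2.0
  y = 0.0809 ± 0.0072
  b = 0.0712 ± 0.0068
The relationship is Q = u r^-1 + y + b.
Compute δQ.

Let p = u·r^-1 = 0.498. δp/p = √((1·δu/u)² + (-1·δr/r)²) = √(0.000377 + 0.00514) = 0.0743, so δp = 0.0370.
Q = p + y + b: δQ = √(δp² + δy² + δb²) = √(0.00137 + 5.18e-05 + 4.62e-05) = 0.0383

0.0383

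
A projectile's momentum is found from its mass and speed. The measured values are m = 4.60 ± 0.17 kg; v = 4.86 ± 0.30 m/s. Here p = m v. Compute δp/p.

0.0719

For a monomial p ∝ m, v, fractional errors add in quadrature:
  (1·δm/m)² = (1×0.0370)² = 0.00137;  (1·δv/v)² = (1×0.0617)² = 0.00381
δp/p = √(0.00518) = 0.0719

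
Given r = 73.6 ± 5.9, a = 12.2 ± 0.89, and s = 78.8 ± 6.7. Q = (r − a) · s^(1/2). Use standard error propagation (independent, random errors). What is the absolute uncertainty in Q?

57.8

Let u = r − a = 61.4. δu = √(δr² + δa²) = √(34.8 + 0.792) = 5.97, so δu/u = 0.0972.
Q is then a monomial in u, s:
δQ/Q = √((δu/u)² + (½·δs/s)²) = √(0.00944 + 0.00181) = 0.106
Q = 545, so δQ = 0.106 × 545 = 57.8.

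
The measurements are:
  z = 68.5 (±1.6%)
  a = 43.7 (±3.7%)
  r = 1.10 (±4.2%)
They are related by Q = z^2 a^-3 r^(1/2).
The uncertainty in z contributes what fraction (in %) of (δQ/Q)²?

7.43%

(δQ/Q)² = (2·δz/z)² + (-3·δa/a)² + (½·δr/r)²
  z term: (2×0.0160)² = 0.00102
  a term: (-3×0.0370)² = 0.0123
  r term: (0.5×0.0420)² = 0.000441
Total = 0.0138. Share from z = 0.00102/0.0138 = 0.0743.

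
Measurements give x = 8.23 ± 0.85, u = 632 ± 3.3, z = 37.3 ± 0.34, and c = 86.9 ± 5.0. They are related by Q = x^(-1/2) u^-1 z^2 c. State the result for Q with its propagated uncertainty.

Since Q is a product/quotient, work with relative uncertainties:
  (−½·δx/x)² = (-0.5×0.103)² = 0.00267;  (-1·δu/u)² = (-1×0.00522)² = 2.73e-05;  (2·δz/z)² = (2×0.00912)² = 0.000332;  (1·δc/c)² = (1×0.0575)² = 0.00331
δQ/Q = √(0.00634) = 0.0796
Q = 66.7, so δQ = 0.0796 × 66.7 = 5.31.

66.7 ± 5.31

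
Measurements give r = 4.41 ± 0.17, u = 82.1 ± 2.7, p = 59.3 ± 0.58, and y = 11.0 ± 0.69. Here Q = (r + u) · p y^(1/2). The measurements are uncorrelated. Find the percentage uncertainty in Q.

4.54%

Let w = r + u = 86.5. δw = √(δr² + δu²) = √(0.0289 + 7.29) = 2.71, so δw/w = 0.0313.
Q is then a monomial in w, p, y:
δQ/Q = √((δw/w)² + (1·δp/p)² + (½·δy/y)²) = √(0.000978 + 9.57e-05 + 0.000984) = 0.0454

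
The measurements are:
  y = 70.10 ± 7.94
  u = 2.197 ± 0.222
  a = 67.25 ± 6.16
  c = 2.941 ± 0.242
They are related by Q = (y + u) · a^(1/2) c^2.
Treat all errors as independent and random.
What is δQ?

1040

Let w = y + u = 72.30. δw = √(δy² + δu²) = √(63.0 + 0.0493) = 7.94, so δw/w = 0.110.
Q is then a monomial in w, a, c:
δQ/Q = √((δw/w)² + (½·δa/a)² + (2·δc/c)²) = √(0.0121 + 0.00210 + 0.0271) = 0.203
Q = 5128, so δQ = 0.203 × 5128 = 1040.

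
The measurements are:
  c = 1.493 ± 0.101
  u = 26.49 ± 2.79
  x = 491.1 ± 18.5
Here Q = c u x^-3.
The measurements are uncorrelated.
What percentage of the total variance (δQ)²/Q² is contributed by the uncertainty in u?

(δQ/Q)² = (1·δc/c)² + (1·δu/u)² + (-3·δx/x)²
  c term: (1×0.0676)² = 0.00458
  u term: (1×0.105)² = 0.0111
  x term: (-3×0.0377)² = 0.0128
Total = 0.0284. Share from u = 0.0111/0.0284 = 0.390.

39.0%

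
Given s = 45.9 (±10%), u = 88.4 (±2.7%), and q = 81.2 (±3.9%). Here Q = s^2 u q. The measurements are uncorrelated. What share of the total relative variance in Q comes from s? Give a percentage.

(δQ/Q)² = (2·δs/s)² + (1·δu/u)² + (1·δq/q)²
  s term: (2×0.100)² = 0.0400
  u term: (1×0.0270)² = 0.000729
  q term: (1×0.0390)² = 0.00152
Total = 0.0423. Share from s = 0.0400/0.0423 = 0.947.

94.7%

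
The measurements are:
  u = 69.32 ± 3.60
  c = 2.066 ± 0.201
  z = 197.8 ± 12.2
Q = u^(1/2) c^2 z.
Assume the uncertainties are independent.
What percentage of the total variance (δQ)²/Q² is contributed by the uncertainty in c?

(δQ/Q)² = (½·δu/u)² + (2·δc/c)² + (1·δz/z)²
  u term: (0.5×0.0519)² = 0.000674
  c term: (2×0.0973)² = 0.0379
  z term: (1×0.0617)² = 0.00380
Total = 0.0423. Share from c = 0.0379/0.0423 = 0.894.

89.4%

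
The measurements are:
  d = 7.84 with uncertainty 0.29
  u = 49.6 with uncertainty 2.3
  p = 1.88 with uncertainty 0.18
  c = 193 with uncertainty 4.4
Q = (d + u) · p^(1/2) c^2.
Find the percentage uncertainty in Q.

Let w = d + u = 57.4. δw = √(δd² + δu²) = √(0.0841 + 5.29) = 2.32, so δw/w = 0.0404.
Q is then a monomial in w, p, c:
δQ/Q = √((δw/w)² + (½·δp/p)² + (2·δc/c)²) = √(0.00163 + 0.00229 + 0.00208) = 0.0775

7.75%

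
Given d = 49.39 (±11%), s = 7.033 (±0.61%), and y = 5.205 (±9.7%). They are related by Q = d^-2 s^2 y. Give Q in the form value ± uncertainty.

0.1055 ± 0.0254

For a monomial Q ∝ d^-2, s^2, y, fractional errors add in quadrature:
  (-2·δd/d)² = (-2×0.110)² = 0.0484;  (2·δs/s)² = (2×0.00610)² = 0.000149;  (1·δy/y)² = (1×0.0970)² = 0.00941
δQ/Q = √(0.0580) = 0.241
Q = 0.1055, so δQ = 0.241 × 0.1055 = 0.0254.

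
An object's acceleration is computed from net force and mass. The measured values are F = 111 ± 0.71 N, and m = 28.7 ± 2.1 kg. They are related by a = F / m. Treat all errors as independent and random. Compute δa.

0.284 m/s^2

Since a is a product/quotient, work with relative uncertainties:
  (1·δF/F)² = (1×0.00640)² = 4.09e-05;  (-1·δm/m)² = (-1×0.0732)² = 0.00535
δa/a = √(0.00539) = 0.0734
a = 3.87 m/s^2, so δa = 0.0734 × 3.87 = 0.284 m/s^2.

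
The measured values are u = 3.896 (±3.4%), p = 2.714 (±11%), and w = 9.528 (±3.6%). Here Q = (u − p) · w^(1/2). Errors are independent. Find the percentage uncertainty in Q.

27.7%

Let h = u − p = 1.182. δh = √(δu² + δp²) = √(0.0175 + 0.0891) = 0.327, so δh/h = 0.276.
Q is then a monomial in h, w:
δQ/Q = √((δh/h)² + (½·δw/w)²) = √(0.0764 + 0.000324) = 0.277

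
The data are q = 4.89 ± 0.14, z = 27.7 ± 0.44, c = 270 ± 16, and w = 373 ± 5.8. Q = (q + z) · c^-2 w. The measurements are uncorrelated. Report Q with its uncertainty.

Let u = q + z = 32.6. δu = √(δq² + δz²) = √(0.0196 + 0.194) = 0.462, so δu/u = 0.0142.
Q is then a monomial in u, c, w:
δQ/Q = √((δu/u)² + (-2·δc/c)² + (1·δw/w)²) = √(0.000201 + 0.0140 + 0.000242) = 0.120
Q = 0.167, so δQ = 0.120 × 0.167 = 0.0201.

0.167 ± 0.0201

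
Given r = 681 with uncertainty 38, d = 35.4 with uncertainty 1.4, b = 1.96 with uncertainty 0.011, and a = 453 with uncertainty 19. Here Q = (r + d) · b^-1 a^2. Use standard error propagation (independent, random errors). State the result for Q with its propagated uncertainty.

Let u = r + d = 716. δu = √(δr² + δd²) = √(1440 + 1.96) = 38.0, so δu/u = 0.0531.
Q is then a monomial in u, b, a:
δQ/Q = √((δu/u)² + (-1·δb/b)² + (2·δa/a)²) = √(0.00282 + 3.15e-05 + 0.00704) = 0.0994
Q = 7.5e+07, so δQ = 0.0994 × 7.5e+07 = 7.46e+06.

(7.50 ± 0.746) × 10^7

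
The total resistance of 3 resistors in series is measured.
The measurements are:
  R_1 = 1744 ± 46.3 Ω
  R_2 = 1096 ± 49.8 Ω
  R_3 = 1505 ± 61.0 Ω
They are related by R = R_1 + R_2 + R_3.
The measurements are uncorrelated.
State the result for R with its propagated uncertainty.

Absolute uncertainties add in quadrature for a linear combination:
  (δR_1)² = 2140;  (δR_2)² = 2480;  (δR_3)² = 3720
δR = √(8340) = 91.3 Ω
R = 4345 Ω.

4345 ± 91.3 Ω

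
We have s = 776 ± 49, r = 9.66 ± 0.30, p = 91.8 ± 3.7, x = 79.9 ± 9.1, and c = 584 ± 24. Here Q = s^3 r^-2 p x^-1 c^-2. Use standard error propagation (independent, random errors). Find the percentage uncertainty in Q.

Products/powers → add relative errors in quadrature, weighted by exponent:
  (3·δs/s)² = (3×0.0631)² = 0.0359;  (-2·δr/r)² = (-2×0.0311)² = 0.00386;  (1·δp/p)² = (1×0.0403)² = 0.00162;  (-1·δx/x)² = (-1×0.114)² = 0.0130;  (-2·δc/c)² = (-2×0.0411)² = 0.00676
δQ/Q = √(0.0611) = 0.247

24.7%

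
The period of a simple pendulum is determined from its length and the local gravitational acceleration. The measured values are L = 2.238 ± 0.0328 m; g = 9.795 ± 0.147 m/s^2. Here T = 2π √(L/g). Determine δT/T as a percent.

Relative error in a monomial: (δT/T)² = Σ (nᵢ · δxᵢ/xᵢ)².
  (½·δL/L)² = (0.5×0.0147)² = 5.37e-05;  (−½·δg/g)² = (-0.5×0.0150)² = 5.63e-05
δT/T = √(0.000110) = 0.0105

1.05%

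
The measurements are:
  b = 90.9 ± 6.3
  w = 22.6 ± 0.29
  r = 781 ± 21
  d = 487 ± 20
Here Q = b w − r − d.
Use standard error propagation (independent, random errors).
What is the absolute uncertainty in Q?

Let p = b·w = 2050. δp/p = √((1·δb/b)² + (1·δw/w)²) = √(0.00480 + 0.000165) = 0.0705, so δp = 145.
Q = p − r − d: δQ = √(δp² + δr² + δd²) = √(21000 + 441 + 400) = 148

148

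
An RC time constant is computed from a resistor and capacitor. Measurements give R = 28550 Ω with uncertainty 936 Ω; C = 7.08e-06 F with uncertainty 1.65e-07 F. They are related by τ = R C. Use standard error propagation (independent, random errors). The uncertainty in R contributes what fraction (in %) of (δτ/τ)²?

(δτ/τ)² = (1·δR/R)² + (1·δC/C)²
  R term: (1×0.0328)² = 0.00107
  C term: (1×0.0233)² = 0.000543
Total = 0.00162. Share from R = 0.00107/0.00162 = 0.664.

66.4%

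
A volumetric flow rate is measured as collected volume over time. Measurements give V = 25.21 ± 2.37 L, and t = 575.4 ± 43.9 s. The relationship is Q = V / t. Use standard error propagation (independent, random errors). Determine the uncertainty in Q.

0.00530 L/s

Relative error in a monomial: (δQ/Q)² = Σ (nᵢ · δxᵢ/xᵢ)².
  (1·δV/V)² = (1×0.0940)² = 0.00884;  (-1·δt/t)² = (-1×0.0763)² = 0.00582
δQ/Q = √(0.0147) = 0.121
Q = 0.04381 L/s, so δQ = 0.121 × 0.04381 = 0.00530 L/s.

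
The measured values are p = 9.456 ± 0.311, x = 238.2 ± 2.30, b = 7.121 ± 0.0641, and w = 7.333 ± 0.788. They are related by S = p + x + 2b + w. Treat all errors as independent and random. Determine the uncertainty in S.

2.45

Sums and differences: (δS)² = Σ (cᵢ δxᵢ)².
  (δp)² = 0.0967;  (δx)² = 5.29;  (2·δb)² = 0.0164;  (δw)² = 0.621
δS = √(6.02) = 2.45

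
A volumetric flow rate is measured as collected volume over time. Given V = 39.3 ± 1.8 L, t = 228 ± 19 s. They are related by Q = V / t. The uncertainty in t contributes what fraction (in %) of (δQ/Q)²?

76.8%

(δQ/Q)² = (1·δV/V)² + (-1·δt/t)²
  V term: (1×0.0458)² = 0.00210
  t term: (-1×0.0833)² = 0.00694
Total = 0.00904. Share from t = 0.00694/0.00904 = 0.768.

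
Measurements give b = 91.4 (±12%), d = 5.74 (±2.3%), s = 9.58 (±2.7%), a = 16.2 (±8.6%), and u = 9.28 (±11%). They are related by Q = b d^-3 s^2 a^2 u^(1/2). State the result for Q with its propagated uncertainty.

Products/powers → add relative errors in quadrature, weighted by exponent:
  (1·δb/b)² = (1×0.120)² = 0.0144;  (-3·δd/d)² = (-3×0.0230)² = 0.00476;  (2·δs/s)² = (2×0.0270)² = 0.00292;  (2·δa/a)² = (2×0.0860)² = 0.0296;  (½·δu/u)² = (0.5×0.110)² = 0.00302
δQ/Q = √(0.0547) = 0.234
Q = 35500, so δQ = 0.234 × 35500 = 8290.

35500 ± 8290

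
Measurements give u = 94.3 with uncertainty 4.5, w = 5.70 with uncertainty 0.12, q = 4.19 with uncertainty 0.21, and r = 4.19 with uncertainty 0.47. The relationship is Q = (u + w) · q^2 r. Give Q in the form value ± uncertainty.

7360 ± 1160

Let h = u + w = 100. δh = √(δu² + δw²) = √(20.2 + 0.0144) = 4.50, so δh/h = 0.0450.
Q is then a monomial in h, q, r:
δQ/Q = √((δh/h)² + (2·δq/q)² + (1·δr/r)²) = √(0.00203 + 0.0100 + 0.0126) = 0.157
Q = 7360, so δQ = 0.157 × 7360 = 1160.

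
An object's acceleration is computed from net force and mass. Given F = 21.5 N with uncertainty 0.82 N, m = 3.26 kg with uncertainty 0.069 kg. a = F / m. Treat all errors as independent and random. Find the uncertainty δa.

Each factor contributes (exponent × relative error)² to (δa/a)²:
  (1·δF/F)² = (1×0.0381)² = 0.00145;  (-1·δm/m)² = (-1×0.0212)² = 0.000448
δa/a = √(0.00190) = 0.0436
a = 6.60 m/s^2, so δa = 0.0436 × 6.60 = 0.288 m/s^2.

0.288 m/s^2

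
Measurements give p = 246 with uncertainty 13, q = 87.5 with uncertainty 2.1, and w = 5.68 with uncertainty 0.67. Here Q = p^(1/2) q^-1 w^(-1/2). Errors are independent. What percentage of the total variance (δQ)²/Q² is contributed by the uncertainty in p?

(δQ/Q)² = (½·δp/p)² + (-1·δq/q)² + (−½·δw/w)²
  p term: (0.5×0.0528)² = 0.000698
  q term: (-1×0.0240)² = 0.000576
  w term: (-0.5×0.118)² = 0.00348
Total = 0.00475. Share from p = 0.000698/0.00475 = 0.147.

14.7%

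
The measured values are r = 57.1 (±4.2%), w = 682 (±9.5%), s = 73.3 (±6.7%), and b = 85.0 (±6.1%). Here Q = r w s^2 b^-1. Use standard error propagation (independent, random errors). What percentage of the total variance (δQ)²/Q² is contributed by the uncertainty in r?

(δQ/Q)² = (1·δr/r)² + (1·δw/w)² + (2·δs/s)² + (-1·δb/b)²
  r term: (1×0.0420)² = 0.00176
  w term: (1×0.0950)² = 0.00903
  s term: (2×0.0670)² = 0.0180
  b term: (-1×0.0610)² = 0.00372
Total = 0.0325. Share from r = 0.00176/0.0325 = 0.0543.

5.43%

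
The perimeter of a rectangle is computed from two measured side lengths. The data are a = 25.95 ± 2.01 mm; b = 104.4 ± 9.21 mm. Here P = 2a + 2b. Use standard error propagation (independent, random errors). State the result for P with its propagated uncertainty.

260.7 ± 18.9 mm

For a sum/difference, combine absolute errors in quadrature:
  (2·δa)² = 16.2;  (2·δb)² = 339
δP = √(355) = 18.9 mm
P = 260.7 mm.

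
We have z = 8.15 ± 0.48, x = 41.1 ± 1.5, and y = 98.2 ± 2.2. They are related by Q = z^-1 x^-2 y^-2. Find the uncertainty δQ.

7.83e-10

For a monomial Q ∝ z^-1, x^-2, y^-2, fractional errors add in quadrature:
  (-1·δz/z)² = (-1×0.0589)² = 0.00347;  (-2·δx/x)² = (-2×0.0365)² = 0.00533;  (-2·δy/y)² = (-2×0.0224)² = 0.00201
δQ/Q = √(0.0108) = 0.104
Q = 7.53e-09, so δQ = 0.104 × 7.53e-09 = 7.83e-10.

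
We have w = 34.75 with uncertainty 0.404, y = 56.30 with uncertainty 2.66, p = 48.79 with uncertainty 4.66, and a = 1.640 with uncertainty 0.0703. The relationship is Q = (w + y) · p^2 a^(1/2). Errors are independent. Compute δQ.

Let u = w + y = 91.05. δu = √(δw² + δy²) = √(0.163 + 7.08) = 2.69, so δu/u = 0.0295.
Q is then a monomial in u, p, a:
δQ/Q = √((δu/u)² + (2·δp/p)² + (½·δa/a)²) = √(0.000873 + 0.0365 + 0.000459) = 0.194
Q = 277600, so δQ = 0.194 × 277600 = 54000.

54000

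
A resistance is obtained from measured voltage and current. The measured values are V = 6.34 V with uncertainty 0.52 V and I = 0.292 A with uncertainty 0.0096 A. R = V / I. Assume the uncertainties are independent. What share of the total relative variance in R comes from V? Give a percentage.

(δR/R)² = (1·δV/V)² + (-1·δI/I)²
  V term: (1×0.0820)² = 0.00673
  I term: (-1×0.0329)² = 0.00108
Total = 0.00781. Share from V = 0.00673/0.00781 = 0.862.

86.2%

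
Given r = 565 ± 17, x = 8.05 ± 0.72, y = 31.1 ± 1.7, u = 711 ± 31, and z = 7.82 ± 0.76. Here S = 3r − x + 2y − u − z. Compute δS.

S is a linear combination, so absolute uncertainties add in quadrature:
  (3·δr)² = 2600;  (δx)² = 0.518;  (2·δy)² = 11.6;  (δu)² = 961;  (δz)² = 0.578
δS = √(3570) = 59.8

59.8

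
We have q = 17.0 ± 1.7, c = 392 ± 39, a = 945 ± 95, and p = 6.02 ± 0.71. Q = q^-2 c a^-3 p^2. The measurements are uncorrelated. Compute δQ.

2.58e-08

Q is a product of powers, so relative uncertainties combine in quadrature:
  (-2·δq/q)² = (-2×0.100)² = 0.0400;  (1·δc/c)² = (1×0.0995)² = 0.00990;  (-3·δa/a)² = (-3×0.101)² = 0.0910;  (2·δp/p)² = (2×0.118)² = 0.0556
δQ/Q = √(0.196) = 0.443
Q = 5.82e-08, so δQ = 0.443 × 5.82e-08 = 2.58e-08.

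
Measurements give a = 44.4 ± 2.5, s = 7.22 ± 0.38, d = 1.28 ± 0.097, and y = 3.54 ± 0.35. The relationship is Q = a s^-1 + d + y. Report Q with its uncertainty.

11.0 ± 0.597

Let p = a·s^-1 = 6.15. δp/p = √((1·δa/a)² + (-1·δs/s)²) = √(0.00317 + 0.00277) = 0.0771, so δp = 0.474.
Q = p + d + y: δQ = √(δp² + δd² + δy²) = √(0.225 + 0.00941 + 0.122) = 0.597
Q = 11.0.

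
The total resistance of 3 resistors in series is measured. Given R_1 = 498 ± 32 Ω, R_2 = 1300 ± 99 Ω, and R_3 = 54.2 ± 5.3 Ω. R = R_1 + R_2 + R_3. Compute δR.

104 Ω

Each term contributes (cᵢ δxᵢ)² to (δR)²:
  (δR_1)² = 1020;  (δR_2)² = 9800;  (δR_3)² = 28.1
δR = √(10900) = 104 Ω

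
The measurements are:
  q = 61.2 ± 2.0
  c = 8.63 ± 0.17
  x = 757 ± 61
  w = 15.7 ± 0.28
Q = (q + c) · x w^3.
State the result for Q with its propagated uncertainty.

(2.05 ± 0.206) × 10^8

Let u = q + c = 69.8. δu = √(δq² + δc²) = √(4.00 + 0.0289) = 2.01, so δu/u = 0.0287.
Q is then a monomial in u, x, w:
δQ/Q = √((δu/u)² + (1·δx/x)² + (3·δw/w)²) = √(0.000826 + 0.00649 + 0.00286) = 0.101
Q = 2.05e+08, so δQ = 0.101 × 2.05e+08 = 2.06e+07.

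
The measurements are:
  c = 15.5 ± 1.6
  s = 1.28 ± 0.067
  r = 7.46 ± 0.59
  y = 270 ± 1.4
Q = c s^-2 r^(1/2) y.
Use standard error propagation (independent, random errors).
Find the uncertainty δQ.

For a monomial Q ∝ c, s^-2, r^(1/2), y, fractional errors add in quadrature:
  (1·δc/c)² = (1×0.103)² = 0.0107;  (-2·δs/s)² = (-2×0.0523)² = 0.0110;  (½·δr/r)² = (0.5×0.0791)² = 0.00156;  (1·δy/y)² = (1×0.00519)² = 2.69e-05
δQ/Q = √(0.0232) = 0.152
Q = 6980, so δQ = 0.152 × 6980 = 1060.

1060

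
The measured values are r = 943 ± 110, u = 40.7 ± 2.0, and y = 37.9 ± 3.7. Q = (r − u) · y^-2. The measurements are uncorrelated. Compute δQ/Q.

Let w = r − u = 902. δw = √(δr² + δu²) = √(12100 + 4.00) = 110, so δw/w = 0.122.
Q is then a monomial in w, y:
δQ/Q = √((δw/w)² + (-2·δy/y)²) = √(0.0149 + 0.0381) = 0.230

0.230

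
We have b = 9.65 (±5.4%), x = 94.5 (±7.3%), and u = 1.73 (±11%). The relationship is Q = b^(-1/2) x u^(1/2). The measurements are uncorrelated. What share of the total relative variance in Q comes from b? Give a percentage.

8.03%

(δQ/Q)² = (−½·δb/b)² + (1·δx/x)² + (½·δu/u)²
  b term: (-0.5×0.0540)² = 0.000729
  x term: (1×0.0730)² = 0.00533
  u term: (0.5×0.110)² = 0.00302
Total = 0.00908. Share from b = 0.000729/0.00908 = 0.0803.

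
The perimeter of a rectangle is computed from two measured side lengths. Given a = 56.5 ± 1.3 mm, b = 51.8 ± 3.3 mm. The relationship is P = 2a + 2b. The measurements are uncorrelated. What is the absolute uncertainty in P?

Sums and differences: (δP)² = Σ (cᵢ δxᵢ)².
  (2·δa)² = 6.76;  (2·δb)² = 43.6
δP = √(50.3) = 7.09 mm

7.09 mm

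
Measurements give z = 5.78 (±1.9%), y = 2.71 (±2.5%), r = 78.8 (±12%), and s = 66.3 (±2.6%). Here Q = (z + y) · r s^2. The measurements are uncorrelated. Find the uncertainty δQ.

3.87e+05

Let u = z + y = 8.49. δu = √(δz² + δy²) = √(0.0121 + 0.00459) = 0.129, so δu/u = 0.0152.
Q is then a monomial in u, r, s:
δQ/Q = √((δu/u)² + (1·δr/r)² + (2·δs/s)²) = √(0.000231 + 0.0144 + 0.00270) = 0.132
Q = 2.94e+06, so δQ = 0.132 × 2.94e+06 = 3.87e+05.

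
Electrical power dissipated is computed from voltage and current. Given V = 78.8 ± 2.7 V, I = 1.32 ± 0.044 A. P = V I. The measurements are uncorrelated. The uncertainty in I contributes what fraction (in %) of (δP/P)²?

48.6%

(δP/P)² = (1·δV/V)² + (1·δI/I)²
  V term: (1×0.0343)² = 0.00117
  I term: (1×0.0333)² = 0.00111
Total = 0.00229. Share from I = 0.00111/0.00229 = 0.486.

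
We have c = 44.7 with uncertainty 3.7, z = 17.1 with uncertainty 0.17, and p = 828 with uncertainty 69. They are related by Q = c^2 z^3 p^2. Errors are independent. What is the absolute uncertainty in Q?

1.62e+12

Since Q is a product/quotient, work with relative uncertainties:
  (2·δc/c)² = (2×0.0828)² = 0.0274;  (3·δz/z)² = (3×0.00994)² = 0.000890;  (2·δp/p)² = (2×0.0833)² = 0.0278
δQ/Q = √(0.0561) = 0.237
Q = 6.85e+12, so δQ = 0.237 × 6.85e+12 = 1.62e+12.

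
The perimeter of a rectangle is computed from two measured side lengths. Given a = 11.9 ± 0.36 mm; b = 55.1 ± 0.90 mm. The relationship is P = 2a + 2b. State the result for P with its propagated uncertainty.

134 ± 1.94 mm

P is a linear combination, so absolute uncertainties add in quadrature:
  (2·δa)² = 0.518;  (2·δb)² = 3.24
δP = √(3.76) = 1.94 mm
P = 134 mm.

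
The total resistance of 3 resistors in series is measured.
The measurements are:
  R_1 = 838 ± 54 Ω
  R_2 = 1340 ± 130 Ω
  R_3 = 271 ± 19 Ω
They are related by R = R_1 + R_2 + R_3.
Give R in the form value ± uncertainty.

R is a linear combination, so absolute uncertainties add in quadrature:
  (δR_1)² = 2920;  (δR_2)² = 16900;  (δR_3)² = 361
δR = √(20200) = 142 Ω
R = 2450 Ω.

2450 ± 142 Ω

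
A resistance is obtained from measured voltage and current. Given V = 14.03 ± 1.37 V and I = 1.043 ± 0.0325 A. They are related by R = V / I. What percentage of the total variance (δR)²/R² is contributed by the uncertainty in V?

90.8%

(δR/R)² = (1·δV/V)² + (-1·δI/I)²
  V term: (1×0.0976)² = 0.00954
  I term: (-1×0.0312)² = 0.000971
Total = 0.0105. Share from V = 0.00954/0.0105 = 0.908.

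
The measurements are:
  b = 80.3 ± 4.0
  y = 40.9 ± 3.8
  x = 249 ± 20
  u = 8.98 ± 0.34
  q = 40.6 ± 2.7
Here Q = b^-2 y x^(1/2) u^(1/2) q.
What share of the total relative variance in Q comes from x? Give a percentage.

(δQ/Q)² = (-2·δb/b)² + (1·δy/y)² + (½·δx/x)² + (½·δu/u)² + (1·δq/q)²
  b term: (-2×0.0498)² = 0.00993
  y term: (1×0.0929)² = 0.00863
  x term: (0.5×0.0803)² = 0.00161
  u term: (0.5×0.0379)² = 0.000358
  q term: (1×0.0665)² = 0.00442
Total = 0.0250. Share from x = 0.00161/0.0250 = 0.0646.

6.46%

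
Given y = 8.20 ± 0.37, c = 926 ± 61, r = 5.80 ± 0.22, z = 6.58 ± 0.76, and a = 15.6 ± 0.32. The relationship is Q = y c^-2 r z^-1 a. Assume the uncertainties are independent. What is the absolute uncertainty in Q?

2.45e-05

For a monomial Q ∝ y, c^-2, r, z^-1, a, fractional errors add in quadrature:
  (1·δy/y)² = (1×0.0451)² = 0.00204;  (-2·δc/c)² = (-2×0.0659)² = 0.0174;  (1·δr/r)² = (1×0.0379)² = 0.00144;  (-1·δz/z)² = (-1×0.116)² = 0.0133;  (1·δa/a)² = (1×0.0205)² = 0.000421
δQ/Q = √(0.0346) = 0.186
Q = 0.000131, so δQ = 0.186 × 0.000131 = 2.45e-05.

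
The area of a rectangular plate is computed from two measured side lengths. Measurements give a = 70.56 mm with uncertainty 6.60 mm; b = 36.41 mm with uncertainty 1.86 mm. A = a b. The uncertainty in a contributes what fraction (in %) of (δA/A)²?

77.0%

(δA/A)² = (1·δa/a)² + (1·δb/b)²
  a term: (1×0.0935)² = 0.00875
  b term: (1×0.0511)² = 0.00261
Total = 0.0114. Share from a = 0.00875/0.0114 = 0.770.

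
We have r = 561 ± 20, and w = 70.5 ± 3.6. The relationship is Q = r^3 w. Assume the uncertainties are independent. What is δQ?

Relative error in a monomial: (δQ/Q)² = Σ (nᵢ · δxᵢ/xᵢ)².
  (3·δr/r)² = (3×0.0357)² = 0.0114;  (1·δw/w)² = (1×0.0511)² = 0.00261
δQ/Q = √(0.0140) = 0.119
Q = 1.24e+10, so δQ = 0.119 × 1.24e+10 = 1.48e+09.

1.48e+09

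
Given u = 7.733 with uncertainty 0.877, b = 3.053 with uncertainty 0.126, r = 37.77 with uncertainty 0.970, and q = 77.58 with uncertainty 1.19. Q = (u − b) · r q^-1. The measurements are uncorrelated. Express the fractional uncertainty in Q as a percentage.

19.2%

Let w = u − b = 4.680. δw = √(δu² + δb²) = √(0.769 + 0.0159) = 0.886, so δw/w = 0.189.
Q is then a monomial in w, r, q:
δQ/Q = √((δw/w)² + (1·δr/r)² + (-1·δq/q)²) = √(0.0358 + 0.000660 + 0.000235) = 0.192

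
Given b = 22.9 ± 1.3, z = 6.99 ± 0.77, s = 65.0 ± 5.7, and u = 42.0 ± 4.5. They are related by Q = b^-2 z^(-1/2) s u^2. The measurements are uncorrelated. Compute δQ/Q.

Since Q is a product/quotient, work with relative uncertainties:
  (-2·δb/b)² = (-2×0.0568)² = 0.0129;  (−½·δz/z)² = (-0.5×0.110)² = 0.00303;  (1·δs/s)² = (1×0.0877)² = 0.00769;  (2·δu/u)² = (2×0.107)² = 0.0459
δQ/Q = √(0.0695) = 0.264

0.264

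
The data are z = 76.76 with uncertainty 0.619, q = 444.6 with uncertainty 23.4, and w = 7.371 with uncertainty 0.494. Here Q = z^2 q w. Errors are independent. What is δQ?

For a monomial Q ∝ z^2, q, w, fractional errors add in quadrature:
  (2·δz/z)² = (2×0.00806)² = 0.000260;  (1·δq/q)² = (1×0.0526)² = 0.00277;  (1·δw/w)² = (1×0.0670)² = 0.00449
δQ/Q = √(0.00752) = 0.0867
Q = 1.931e+07, so δQ = 0.0867 × 1.931e+07 = 1.67e+06.

1.67e+06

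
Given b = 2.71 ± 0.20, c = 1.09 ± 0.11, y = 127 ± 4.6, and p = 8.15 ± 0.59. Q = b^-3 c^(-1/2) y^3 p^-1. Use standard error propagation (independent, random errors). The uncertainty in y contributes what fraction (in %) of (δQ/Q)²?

17.2%

(δQ/Q)² = (-3·δb/b)² + (−½·δc/c)² + (3·δy/y)² + (-1·δp/p)²
  b term: (-3×0.0738)² = 0.0490
  c term: (-0.5×0.101)² = 0.00255
  y term: (3×0.0362)² = 0.0118
  p term: (-1×0.0724)² = 0.00524
Total = 0.0686. Share from y = 0.0118/0.0686 = 0.172.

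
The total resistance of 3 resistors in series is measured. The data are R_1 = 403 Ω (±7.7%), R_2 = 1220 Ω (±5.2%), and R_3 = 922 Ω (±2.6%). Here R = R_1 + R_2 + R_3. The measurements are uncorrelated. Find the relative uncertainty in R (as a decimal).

Sums and differences: (δR)² = Σ (cᵢ δxᵢ)².
  (δR_1)² = 963;  (δR_2)² = 4020;  (δR_3)² = 575
δR = √(5560) = 74.6 Ω
R = 2540 Ω, so δR/R = 74.6/2540 = 0.0293.

0.0293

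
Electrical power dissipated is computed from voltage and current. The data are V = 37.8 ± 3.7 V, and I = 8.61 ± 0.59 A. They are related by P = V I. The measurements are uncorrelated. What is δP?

Relative error in a monomial: (δP/P)² = Σ (nᵢ · δxᵢ/xᵢ)².
  (1·δV/V)² = (1×0.0979)² = 0.00958;  (1·δI/I)² = (1×0.0685)² = 0.00470
δP/P = √(0.0143) = 0.119
P = 325 W, so δP = 0.119 × 325 = 38.9 W.

38.9 W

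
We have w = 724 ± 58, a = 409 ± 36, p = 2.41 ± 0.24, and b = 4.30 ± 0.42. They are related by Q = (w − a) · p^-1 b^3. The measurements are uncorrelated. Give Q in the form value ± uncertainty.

10400 ± 3930

Let u = w − a = 315. δu = √(δw² + δa²) = √(3360 + 1300) = 68.3, so δu/u = 0.217.
Q is then a monomial in u, p, b:
δQ/Q = √((δu/u)² + (-1·δp/p)² + (3·δb/b)²) = √(0.0470 + 0.00992 + 0.0859) = 0.378
Q = 10400, so δQ = 0.378 × 10400 = 3930.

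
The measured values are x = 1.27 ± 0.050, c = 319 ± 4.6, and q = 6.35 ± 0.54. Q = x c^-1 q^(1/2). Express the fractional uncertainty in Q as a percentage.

5.97%

Relative error in a monomial: (δQ/Q)² = Σ (nᵢ · δxᵢ/xᵢ)².
  (1·δx/x)² = (1×0.0394)² = 0.00155;  (-1·δc/c)² = (-1×0.0144)² = 0.000208;  (½·δq/q)² = (0.5×0.0850)² = 0.00181
δQ/Q = √(0.00357) = 0.0597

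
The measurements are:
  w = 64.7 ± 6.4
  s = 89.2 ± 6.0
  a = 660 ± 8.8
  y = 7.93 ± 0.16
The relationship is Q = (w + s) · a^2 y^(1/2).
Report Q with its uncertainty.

(1.89 ± 0.120) × 10^8

Let u = w + s = 154. δu = √(δw² + δs²) = √(41.0 + 36.0) = 8.77, so δu/u = 0.0570.
Q is then a monomial in u, a, y:
δQ/Q = √((δu/u)² + (2·δa/a)² + (½·δy/y)²) = √(0.00325 + 0.000711 + 0.000102) = 0.0637
Q = 1.89e+08, so δQ = 0.0637 × 1.89e+08 = 1.2e+07.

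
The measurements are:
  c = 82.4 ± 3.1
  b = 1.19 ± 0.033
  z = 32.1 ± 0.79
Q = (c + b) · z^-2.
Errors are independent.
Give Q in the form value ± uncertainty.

0.0811 ± 0.00500

Let u = c + b = 83.6. δu = √(δc² + δb²) = √(9.61 + 0.00109) = 3.10, so δu/u = 0.0371.
Q is then a monomial in u, z:
δQ/Q = √((δu/u)² + (-2·δz/z)²) = √(0.00138 + 0.00242) = 0.0616
Q = 0.0811, so δQ = 0.0616 × 0.0811 = 0.00500.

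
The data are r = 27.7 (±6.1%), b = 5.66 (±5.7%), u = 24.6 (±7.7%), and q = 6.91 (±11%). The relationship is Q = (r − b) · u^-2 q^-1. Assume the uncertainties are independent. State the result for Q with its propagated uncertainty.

0.00527 ± 0.00108

Let w = r − b = 22.0. δw = √(δr² + δb²) = √(2.86 + 0.104) = 1.72, so δw/w = 0.0781.
Q is then a monomial in w, u, q:
δQ/Q = √((δw/w)² + (-2·δu/u)² + (-1·δq/q)²) = √(0.00609 + 0.0237 + 0.0121) = 0.205
Q = 0.00527, so δQ = 0.205 × 0.00527 = 0.00108.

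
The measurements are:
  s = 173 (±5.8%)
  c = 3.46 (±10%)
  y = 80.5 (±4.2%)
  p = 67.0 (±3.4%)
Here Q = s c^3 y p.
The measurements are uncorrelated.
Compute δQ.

1.2e+07

Q is a product of powers, so relative uncertainties combine in quadrature:
  (1·δs/s)² = (1×0.0580)² = 0.00336;  (3·δc/c)² = (3×0.100)² = 0.0900;  (1·δy/y)² = (1×0.0420)² = 0.00176;  (1·δp/p)² = (1×0.0340)² = 0.00116
δQ/Q = √(0.0963) = 0.310
Q = 3.86e+07, so δQ = 0.310 × 3.86e+07 = 1.2e+07.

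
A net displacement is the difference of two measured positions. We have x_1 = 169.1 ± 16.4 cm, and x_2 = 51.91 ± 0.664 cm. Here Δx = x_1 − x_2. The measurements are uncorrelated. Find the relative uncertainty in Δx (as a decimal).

0.140

Each term contributes (cᵢ δxᵢ)² to (δΔx)²:
  (δx_1)² = 269;  (δx_2)² = 0.441
δΔx = √(269) = 16.4 cm
Δx = 117.2 cm, so δΔx/Δx = 16.4/117.2 = 0.140.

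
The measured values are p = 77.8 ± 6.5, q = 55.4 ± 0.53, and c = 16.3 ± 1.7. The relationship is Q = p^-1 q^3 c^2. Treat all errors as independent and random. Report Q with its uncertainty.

For a monomial Q ∝ p^-1, q^3, c^2, fractional errors add in quadrature:
  (-1·δp/p)² = (-1×0.0835)² = 0.00698;  (3·δq/q)² = (3×0.00957)² = 0.000824;  (2·δc/c)² = (2×0.104)² = 0.0435
δQ/Q = √(0.0513) = 0.227
Q = 5.81e+05, so δQ = 0.227 × 5.81e+05 = 1.32e+05.

(5.81 ± 1.32) × 10^5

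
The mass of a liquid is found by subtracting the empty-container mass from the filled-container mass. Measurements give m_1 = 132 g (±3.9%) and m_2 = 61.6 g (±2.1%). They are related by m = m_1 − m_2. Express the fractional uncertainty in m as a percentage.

Sums and differences: (δm)² = Σ (cᵢ δxᵢ)².
  (δm_1)² = 26.5;  (δm_2)² = 1.67
δm = √(28.2) = 5.31 g
m = 70.4 g, so δm/m = 5.31/70.4 = 0.0754.

7.54%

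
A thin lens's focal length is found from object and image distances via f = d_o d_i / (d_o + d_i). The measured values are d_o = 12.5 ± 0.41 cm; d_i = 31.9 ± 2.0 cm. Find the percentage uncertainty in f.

2.94%

∂f/∂d_o = (d_i/(d_o+d_i))² = 0.516;  ∂f/∂d_i = (d_o/(d_o+d_i))² = 0.0793
δf = √((∂f/∂d_o · δd_o)² + (∂f/∂d_i · δd_i)²) = √(0.0448 + 0.0251) = 0.264 cm
f = 8.98 cm, so δf/f = 0.264/8.98 = 0.0294.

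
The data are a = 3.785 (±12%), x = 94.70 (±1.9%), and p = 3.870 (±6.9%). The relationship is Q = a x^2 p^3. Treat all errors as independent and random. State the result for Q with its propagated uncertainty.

Relative error in a monomial: (δQ/Q)² = Σ (nᵢ · δxᵢ/xᵢ)².
  (1·δa/a)² = (1×0.120)² = 0.0144;  (2·δx/x)² = (2×0.0190)² = 0.00144;  (3·δp/p)² = (3×0.0690)² = 0.0428
δQ/Q = √(0.0587) = 0.242
Q = 1.967e+06, so δQ = 0.242 × 1.967e+06 = 4.77e+05.

(1.967 ± 0.477) × 10^6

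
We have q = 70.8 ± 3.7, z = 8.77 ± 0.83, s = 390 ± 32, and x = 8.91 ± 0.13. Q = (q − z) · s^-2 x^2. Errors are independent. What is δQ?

Let u = q − z = 62.0. δu = √(δq² + δz²) = √(13.7 + 0.689) = 3.79, so δu/u = 0.0611.
Q is then a monomial in u, s, x:
δQ/Q = √((δu/u)² + (-2·δs/s)² + (2·δx/x)²) = √(0.00374 + 0.0269 + 0.000852) = 0.178
Q = 0.0324, so δQ = 0.178 × 0.0324 = 0.00575.

0.00575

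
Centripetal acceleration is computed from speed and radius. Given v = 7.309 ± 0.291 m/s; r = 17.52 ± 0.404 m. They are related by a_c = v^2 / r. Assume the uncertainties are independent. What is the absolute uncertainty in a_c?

For a monomial a_c ∝ v^2, r^-1, fractional errors add in quadrature:
  (2·δv/v)² = (2×0.0398)² = 0.00634;  (-1·δr/r)² = (-1×0.0231)² = 0.000532
δa_c/a_c = √(0.00687) = 0.0829
a_c = 3.049 m/s^2, so δa_c = 0.0829 × 3.049 = 0.253 m/s^2.

0.253 m/s^2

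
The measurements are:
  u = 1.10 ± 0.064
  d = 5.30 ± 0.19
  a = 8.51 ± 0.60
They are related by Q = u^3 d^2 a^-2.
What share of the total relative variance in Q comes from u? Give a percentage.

(δQ/Q)² = (3·δu/u)² + (2·δd/d)² + (-2·δa/a)²
  u term: (3×0.0582)² = 0.0305
  d term: (2×0.0358)² = 0.00514
  a term: (-2×0.0705)² = 0.0199
Total = 0.0555. Share from u = 0.0305/0.0555 = 0.549.

54.9%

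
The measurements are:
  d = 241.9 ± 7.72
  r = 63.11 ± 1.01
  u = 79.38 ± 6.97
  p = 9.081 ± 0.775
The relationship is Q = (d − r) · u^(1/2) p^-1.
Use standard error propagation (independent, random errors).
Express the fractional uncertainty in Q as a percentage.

Let w = d − r = 178.8. δw = √(δd² + δr²) = √(59.6 + 1.02) = 7.79, so δw/w = 0.0435.
Q is then a monomial in w, u, p:
δQ/Q = √((δw/w)² + (½·δu/u)² + (-1·δp/p)²) = √(0.00190 + 0.00193 + 0.00728) = 0.105

10.5%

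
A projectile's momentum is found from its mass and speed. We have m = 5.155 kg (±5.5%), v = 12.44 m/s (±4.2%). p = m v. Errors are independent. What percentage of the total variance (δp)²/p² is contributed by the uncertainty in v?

36.8%

(δp/p)² = (1·δm/m)² + (1·δv/v)²
  m term: (1×0.0550)² = 0.00302
  v term: (1×0.0420)² = 0.00176
Total = 0.00479. Share from v = 0.00176/0.00479 = 0.368.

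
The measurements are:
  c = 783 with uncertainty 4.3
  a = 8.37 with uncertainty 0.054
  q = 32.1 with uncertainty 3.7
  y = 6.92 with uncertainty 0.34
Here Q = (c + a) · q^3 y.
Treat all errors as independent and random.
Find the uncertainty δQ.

Let u = c + a = 791. δu = √(δc² + δa²) = √(18.5 + 0.00292) = 4.30, so δu/u = 0.00543.
Q is then a monomial in u, q, y:
δQ/Q = √((δu/u)² + (3·δq/q)² + (1·δy/y)²) = √(2.95e-05 + 0.120 + 0.00241) = 0.349
Q = 1.81e+08, so δQ = 0.349 × 1.81e+08 = 6.33e+07.

6.33e+07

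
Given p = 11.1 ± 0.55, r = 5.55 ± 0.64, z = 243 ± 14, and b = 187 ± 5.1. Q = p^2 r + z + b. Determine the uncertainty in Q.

105

Let w = p^2·r = 684. δw/w = √((2·δp/p)² + (1·δr/r)²) = √(0.00982 + 0.0133) = 0.152, so δw = 104.
Q = w + z + b: δQ = √(δw² + δz² + δb²) = √(10800 + 196 + 26.0) = 105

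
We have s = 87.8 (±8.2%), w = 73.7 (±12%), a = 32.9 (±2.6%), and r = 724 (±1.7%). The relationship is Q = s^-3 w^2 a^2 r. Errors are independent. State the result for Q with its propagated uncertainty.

Products/powers → add relative errors in quadrature, weighted by exponent:
  (-3·δs/s)² = (-3×0.0820)² = 0.0605;  (2·δw/w)² = (2×0.120)² = 0.0576;  (2·δa/a)² = (2×0.0260)² = 0.00270;  (1·δr/r)² = (1×0.0170)² = 0.000289
δQ/Q = √(0.121) = 0.348
Q = 6290, so δQ = 0.348 × 6290 = 2190.

6290 ± 2190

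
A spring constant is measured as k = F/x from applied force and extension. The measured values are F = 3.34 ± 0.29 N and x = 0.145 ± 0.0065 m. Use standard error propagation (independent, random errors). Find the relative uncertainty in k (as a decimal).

0.0977

k is a product of powers, so relative uncertainties combine in quadrature:
  (1·δF/F)² = (1×0.0868)² = 0.00754;  (-1·δx/x)² = (-1×0.0448)² = 0.00201
δk/k = √(0.00955) = 0.0977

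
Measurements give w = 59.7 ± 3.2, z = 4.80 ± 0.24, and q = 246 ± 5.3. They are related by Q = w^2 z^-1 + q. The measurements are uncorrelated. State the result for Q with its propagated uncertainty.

989 ± 88.0

Let p = w^2·z^-1 = 743. δp/p = √((2·δw/w)² + (-1·δz/z)²) = √(0.0115 + 0.00250) = 0.118, so δp = 87.8.
Q = p + q: δQ = √(δp² + δq²) = √(7710 + 28.1) = 88.0
Q = 989.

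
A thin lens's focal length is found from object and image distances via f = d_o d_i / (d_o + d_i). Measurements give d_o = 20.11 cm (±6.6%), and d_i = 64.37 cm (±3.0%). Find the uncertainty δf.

∂f/∂d_o = (d_i/(d_o+d_i))² = 0.581;  ∂f/∂d_i = (d_o/(d_o+d_i))² = 0.0567
δf = √((∂f/∂d_o · δd_o)² + (∂f/∂d_i · δd_i)²) = √(0.594 + 0.0120) = 0.778 cm

0.778 cm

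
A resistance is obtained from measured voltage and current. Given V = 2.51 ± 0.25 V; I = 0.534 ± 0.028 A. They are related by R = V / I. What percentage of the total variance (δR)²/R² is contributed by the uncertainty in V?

78.3%

(δR/R)² = (1·δV/V)² + (-1·δI/I)²
  V term: (1×0.0996)² = 0.00992
  I term: (-1×0.0524)² = 0.00275
Total = 0.0127. Share from V = 0.00992/0.0127 = 0.783.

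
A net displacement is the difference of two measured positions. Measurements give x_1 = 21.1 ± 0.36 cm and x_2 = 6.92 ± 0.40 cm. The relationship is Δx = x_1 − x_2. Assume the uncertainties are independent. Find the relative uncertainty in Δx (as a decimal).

For a sum/difference, combine absolute errors in quadrature:
  (δx_1)² = 0.130;  (δx_2)² = 0.160
δΔx = √(0.290) = 0.538 cm
Δx = 14.2 cm, so δΔx/Δx = 0.538/14.2 = 0.0380.

0.0380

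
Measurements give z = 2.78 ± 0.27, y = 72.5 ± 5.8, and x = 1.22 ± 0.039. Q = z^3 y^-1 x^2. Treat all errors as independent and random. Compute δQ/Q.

Each factor contributes (exponent × relative error)² to (δQ/Q)²:
  (3·δz/z)² = (3×0.0971)² = 0.0849;  (-1·δy/y)² = (-1×0.0800)² = 0.00640;  (2·δx/x)² = (2×0.0320)² = 0.00409
δQ/Q = √(0.0954) = 0.309

0.309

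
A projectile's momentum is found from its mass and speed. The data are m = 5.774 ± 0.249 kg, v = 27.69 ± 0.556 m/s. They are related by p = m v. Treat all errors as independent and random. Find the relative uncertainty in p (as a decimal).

0.0476

For a monomial p ∝ m, v, fractional errors add in quadrature:
  (1·δm/m)² = (1×0.0431)² = 0.00186;  (1·δv/v)² = (1×0.0201)² = 0.000403
δp/p = √(0.00226) = 0.0476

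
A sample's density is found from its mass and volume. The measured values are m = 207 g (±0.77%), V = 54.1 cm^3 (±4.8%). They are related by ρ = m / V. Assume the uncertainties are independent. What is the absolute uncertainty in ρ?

Relative error in a monomial: (δρ/ρ)² = Σ (nᵢ · δxᵢ/xᵢ)².
  (1·δm/m)² = (1×0.00770)² = 5.93e-05;  (-1·δV/V)² = (-1×0.0480)² = 0.00230
δρ/ρ = √(0.00236) = 0.0486
ρ = 3.83 g/cm^3, so δρ = 0.0486 × 3.83 = 0.186 g/cm^3.

0.186 g/cm^3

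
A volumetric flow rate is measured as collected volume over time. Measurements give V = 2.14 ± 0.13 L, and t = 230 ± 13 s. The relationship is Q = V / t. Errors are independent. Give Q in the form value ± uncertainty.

Q is a product of powers, so relative uncertainties combine in quadrature:
  (1·δV/V)² = (1×0.0607)² = 0.00369;  (-1·δt/t)² = (-1×0.0565)² = 0.00319
δQ/Q = √(0.00688) = 0.0830
Q = 0.00930 L/s, so δQ = 0.0830 × 0.00930 = 0.000772 L/s.

0.00930 ± 0.000772 L/s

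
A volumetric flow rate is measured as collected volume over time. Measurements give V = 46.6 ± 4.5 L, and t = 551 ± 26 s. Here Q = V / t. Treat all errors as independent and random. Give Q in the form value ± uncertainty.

0.0846 ± 0.00909 L/s

Each factor contributes (exponent × relative error)² to (δQ/Q)²:
  (1·δV/V)² = (1×0.0966)² = 0.00933;  (-1·δt/t)² = (-1×0.0472)² = 0.00223
δQ/Q = √(0.0116) = 0.107
Q = 0.0846 L/s, so δQ = 0.107 × 0.0846 = 0.00909 L/s.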